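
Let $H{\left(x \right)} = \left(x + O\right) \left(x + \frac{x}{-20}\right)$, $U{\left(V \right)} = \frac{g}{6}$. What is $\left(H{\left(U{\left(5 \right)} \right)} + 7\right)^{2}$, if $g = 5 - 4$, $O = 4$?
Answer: $\frac{1216609}{20736} \approx 58.671$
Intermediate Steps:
$g = 1$
$U{\left(V \right)} = \frac{1}{6}$ ($U{\left(V \right)} = 1 \cdot \frac{1}{6} = \frac{1}{6}$)
$H{\left(x \right)} = \frac{19 x \left(4 + x\right)}{20}$ ($H{\left(x \right)} = \left(x + 4\right) \left(x + \frac{x}{-20}\right) = \left(4 + x\right) \left(x + x \left(- \frac{1}{20}\right)\right) = \left(4 + x\right) \left(x - \frac{x}{20}\right) = \left(4 + x\right) \frac{19 x}{20} = \frac{19 x \left(4 + x\right)}{20}$)
$\left(H{\left(U{\left(5 \right)} \right)} + 7\right)^{2} = \left(\frac{19}{20} \cdot \frac{1}{6} \left(4 + \frac{1}{6}\right) + 7\right)^{2} = \left(\frac{19}{20} \cdot \frac{1}{6} \cdot \frac{25}{6} + 7\right)^{2} = \left(\frac{95}{144} + 7\right)^{2} = \left(\frac{1103}{144}\right)^{2} = \frac{1216609}{20736}$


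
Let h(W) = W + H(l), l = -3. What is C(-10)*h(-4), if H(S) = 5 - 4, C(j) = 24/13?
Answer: -72/13 ≈ -5.5385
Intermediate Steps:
C(j) = 24/13 (C(j) = 24*(1/13) = 24/13)
H(S) = 1
h(W) = 1 + W (h(W) = W + 1 = 1 + W)
C(-10)*h(-4) = 24*(1 - 4)/13 = (24/13)*(-3) = -72/13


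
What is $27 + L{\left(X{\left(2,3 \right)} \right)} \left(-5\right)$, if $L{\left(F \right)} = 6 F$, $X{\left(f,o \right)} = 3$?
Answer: $-63$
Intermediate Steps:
$27 + L{\left(X{\left(2,3 \right)} \right)} \left(-5\right) = 27 + 6 \cdot 3 \left(-5\right) = 27 + 18 \left(-5\right) = 27 - 90 = -63$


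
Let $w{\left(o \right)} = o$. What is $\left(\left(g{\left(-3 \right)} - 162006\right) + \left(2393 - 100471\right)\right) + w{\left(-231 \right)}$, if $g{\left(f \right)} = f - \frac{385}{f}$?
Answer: $- \frac{780569}{3} \approx -2.6019 \cdot 10^{5}$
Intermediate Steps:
$\left(\left(g{\left(-3 \right)} - 162006\right) + \left(2393 - 100471\right)\right) + w{\left(-231 \right)} = \left(\left(\left(-3 - \frac{385}{-3}\right) - 162006\right) + \left(2393 - 100471\right)\right) - 231 = \left(\left(\left(-3 - - \frac{385}{3}\right) - 162006\right) + \left(2393 - 100471\right)\right) - 231 = \left(\left(\left(-3 + \frac{385}{3}\right) - 162006\right) - 98078\right) - 231 = \left(\left(\frac{376}{3} - 162006\right) - 98078\right) - 231 = \left(- \frac{485642}{3} - 98078\right) - 231 = - \frac{779876}{3} - 231 = - \frac{780569}{3}$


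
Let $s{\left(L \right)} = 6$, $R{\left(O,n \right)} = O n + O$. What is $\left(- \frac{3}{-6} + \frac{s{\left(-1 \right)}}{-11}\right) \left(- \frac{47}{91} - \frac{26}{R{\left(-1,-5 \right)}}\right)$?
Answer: $\frac{1277}{4004} \approx 0.31893$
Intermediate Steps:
$R{\left(O,n \right)} = O + O n$
$\left(- \frac{3}{-6} + \frac{s{\left(-1 \right)}}{-11}\right) \left(- \frac{47}{91} - \frac{26}{R{\left(-1,-5 \right)}}\right) = \left(- \frac{3}{-6} + \frac{6}{-11}\right) \left(- \frac{47}{91} - \frac{26}{\left(-1\right) \left(1 - 5\right)}\right) = \left(\left(-3\right) \left(- \frac{1}{6}\right) + 6 \left(- \frac{1}{11}\right)\right) \left(\left(-47\right) \frac{1}{91} - \frac{26}{\left(-1\right) \left(-4\right)}\right) = \left(\frac{1}{2} - \frac{6}{11}\right) \left(- \frac{47}{91} - \frac{26}{4}\right) = - \frac{- \frac{47}{91} - \frac{13}{2}}{22} = \left(- \frac{1}{22}\right) \left(- \frac{1277}{182}\right) = \frac{1277}{4004}$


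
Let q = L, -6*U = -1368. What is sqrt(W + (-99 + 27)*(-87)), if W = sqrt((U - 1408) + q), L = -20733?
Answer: sqrt(6264 + I*sqrt(21913)) ≈ 79.151 + 0.9351*I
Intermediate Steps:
U = 228 (U = -1/6*(-1368) = 228)
q = -20733
W = I*sqrt(21913) (W = sqrt((228 - 1408) - 20733) = sqrt(-1180 - 20733) = sqrt(-21913) = I*sqrt(21913) ≈ 148.03*I)
sqrt(W + (-99 + 27)*(-87)) = sqrt(I*sqrt(21913) + (-99 + 27)*(-87)) = sqrt(I*sqrt(21913) - 72*(-87)) = sqrt(I*sqrt(21913) + 6264) = sqrt(6264 + I*sqrt(21913))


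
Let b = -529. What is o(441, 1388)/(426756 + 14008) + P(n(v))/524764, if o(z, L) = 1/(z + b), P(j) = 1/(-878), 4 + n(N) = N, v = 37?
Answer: -62441253/2233867195703968 ≈ -2.7952e-8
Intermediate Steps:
n(N) = -4 + N
P(j) = -1/878
o(z, L) = 1/(-529 + z) (o(z, L) = 1/(z - 529) = 1/(-529 + z))
o(441, 1388)/(426756 + 14008) + P(n(v))/524764 = 1/((-529 + 441)*(426756 + 14008)) - 1/878/524764 = 1/(-88*440764) - 1/878*1/524764 = -1/88*1/440764 - 1/460742792 = -1/38787232 - 1/460742792 = -62441253/2233867195703968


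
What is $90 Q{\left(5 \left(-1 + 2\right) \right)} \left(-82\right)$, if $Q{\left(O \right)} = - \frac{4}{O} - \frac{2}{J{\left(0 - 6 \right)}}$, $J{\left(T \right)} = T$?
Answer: $3444$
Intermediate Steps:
$Q{\left(O \right)} = \frac{1}{3} - \frac{4}{O}$ ($Q{\left(O \right)} = - \frac{4}{O} - \frac{2}{0 - 6} = - \frac{4}{O} - \frac{2}{-6} = - \frac{4}{O} - - \frac{1}{3} = - \frac{4}{O} + \frac{1}{3} = \frac{1}{3} - \frac{4}{O}$)
$90 Q{\left(5 \left(-1 + 2\right) \right)} \left(-82\right) = 90 \frac{-12 + 5 \left(-1 + 2\right)}{3 \cdot 5 \left(-1 + 2\right)} \left(-82\right) = 90 \frac{-12 + 5 \cdot 1}{3 \cdot 5 \cdot 1} \left(-82\right) = 90 \frac{-12 + 5}{3 \cdot 5} \left(-82\right) = 90 \cdot \frac{1}{3} \cdot \frac{1}{5} \left(-7\right) \left(-82\right) = 90 \left(- \frac{7}{15}\right) \left(-82\right) = \left(-42\right) \left(-82\right) = 3444$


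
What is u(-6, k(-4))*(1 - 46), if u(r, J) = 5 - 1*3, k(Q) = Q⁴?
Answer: -90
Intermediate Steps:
u(r, J) = 2 (u(r, J) = 5 - 3 = 2)
u(-6, k(-4))*(1 - 46) = 2*(1 - 46) = 2*(-45) = -90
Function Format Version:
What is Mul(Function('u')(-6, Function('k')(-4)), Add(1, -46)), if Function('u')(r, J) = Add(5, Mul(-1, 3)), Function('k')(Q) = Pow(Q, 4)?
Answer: -90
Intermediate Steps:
Function('u')(r, J) = 2 (Function('u')(r, J) = Add(5, -3) = 2)
Mul(Function('u')(-6, Function('k')(-4)), Add(1, -46)) = Mul(2, Add(1, -46)) = Mul(2, -45) = -90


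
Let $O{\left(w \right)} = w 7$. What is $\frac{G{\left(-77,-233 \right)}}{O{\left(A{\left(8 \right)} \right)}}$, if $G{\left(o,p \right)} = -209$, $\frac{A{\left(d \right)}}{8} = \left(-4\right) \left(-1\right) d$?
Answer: $- \frac{209}{1792} \approx -0.11663$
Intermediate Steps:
$A{\left(d \right)} = 32 d$ ($A{\left(d \right)} = 8 \left(-4\right) \left(-1\right) d = 8 \cdot 4 d = 32 d$)
$O{\left(w \right)} = 7 w$
$\frac{G{\left(-77,-233 \right)}}{O{\left(A{\left(8 \right)} \right)}} = - \frac{209}{7 \cdot 32 \cdot 8} = - \frac{209}{7 \cdot 256} = - \frac{209}{1792}$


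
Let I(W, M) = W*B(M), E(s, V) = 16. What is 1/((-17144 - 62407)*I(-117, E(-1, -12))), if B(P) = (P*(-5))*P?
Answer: -1/11913557760 ≈ -8.3938e-11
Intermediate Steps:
B(P) = -5*P**2 (B(P) = (-5*P)*P = -5*P**2)
I(W, M) = -5*W*M**2 (I(W, M) = W*(-5*M**2) = -5*W*M**2)
1/((-17144 - 62407)*I(-117, E(-1, -12))) = 1/((-17144 - 62407)*((-5*(-117)*16**2))) = 1/((-79551)*((-5*(-117)*256))) = -1/79551/149760 = -1/79551*1/149760 = -1/11913557760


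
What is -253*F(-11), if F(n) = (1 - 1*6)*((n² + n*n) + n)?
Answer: 292215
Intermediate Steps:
F(n) = -10*n² - 5*n (F(n) = (1 - 6)*((n² + n²) + n) = -5*(2*n² + n) = -5*(n + 2*n²) = -10*n² - 5*n)
-253*F(-11) = -(-1265)*(-11)*(1 + 2*(-11)) = -(-1265)*(-11)*(1 - 22) = -(-1265)*(-11)*(-21) = -253*(-1155) = 292215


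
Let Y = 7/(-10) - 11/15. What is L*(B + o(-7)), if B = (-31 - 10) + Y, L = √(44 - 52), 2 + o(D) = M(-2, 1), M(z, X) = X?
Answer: -1303*I*√2/15 ≈ -122.85*I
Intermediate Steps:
o(D) = -1 (o(D) = -2 + 1 = -1)
Y = -43/30 (Y = 7*(-⅒) - 11*1/15 = -7/10 - 11/15 = -43/30 ≈ -1.4333)
L = 2*I*√2 (L = √(-8) = 2*I*√2 ≈ 2.8284*I)
B = -1273/30 (B = (-31 - 10) - 43/30 = -41 - 43/30 = -1273/30 ≈ -42.433)
L*(B + o(-7)) = (2*I*√2)*(-1273/30 - 1) = (2*I*√2)*(-1303/30) = -1303*I*√2/15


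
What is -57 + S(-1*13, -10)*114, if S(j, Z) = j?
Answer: -1539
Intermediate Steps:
-57 + S(-1*13, -10)*114 = -57 - 1*13*114 = -57 - 13*114 = -57 - 1482 = -1539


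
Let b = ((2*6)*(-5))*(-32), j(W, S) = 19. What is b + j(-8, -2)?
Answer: 1939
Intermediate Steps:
b = 1920 (b = (12*(-5))*(-32) = -60*(-32) = 1920)
b + j(-8, -2) = 1920 + 19 = 1939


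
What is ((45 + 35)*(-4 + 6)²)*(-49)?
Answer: -15680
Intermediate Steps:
((45 + 35)*(-4 + 6)²)*(-49) = (80*2²)*(-49) = (80*4)*(-49) = 320*(-49) = -15680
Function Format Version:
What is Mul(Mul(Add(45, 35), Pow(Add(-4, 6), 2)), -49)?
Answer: -15680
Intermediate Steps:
Mul(Mul(Add(45, 35), Pow(Add(-4, 6), 2)), -49) = Mul(Mul(80, Pow(2, 2)), -49) = Mul(Mul(80, 4), -49) = Mul(320, -49) = -15680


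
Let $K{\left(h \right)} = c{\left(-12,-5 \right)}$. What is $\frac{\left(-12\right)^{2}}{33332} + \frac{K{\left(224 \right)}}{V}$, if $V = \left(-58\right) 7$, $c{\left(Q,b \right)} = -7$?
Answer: $\frac{10421}{483314} \approx 0.021562$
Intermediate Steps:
$K{\left(h \right)} = -7$
$V = -406$
$\frac{\left(-12\right)^{2}}{33332} + \frac{K{\left(224 \right)}}{V} = \frac{\left(-12\right)^{2}}{33332} - \frac{7}{-406} = 144 \cdot \frac{1}{33332} - - \frac{1}{58} = \frac{36}{8333} + \frac{1}{58} = \frac{10421}{483314}$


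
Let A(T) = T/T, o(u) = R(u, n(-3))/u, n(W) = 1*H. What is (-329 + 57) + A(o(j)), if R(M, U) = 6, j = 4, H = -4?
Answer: -271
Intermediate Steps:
n(W) = -4 (n(W) = 1*(-4) = -4)
o(u) = 6/u
A(T) = 1
(-329 + 57) + A(o(j)) = (-329 + 57) + 1 = -272 + 1 = -271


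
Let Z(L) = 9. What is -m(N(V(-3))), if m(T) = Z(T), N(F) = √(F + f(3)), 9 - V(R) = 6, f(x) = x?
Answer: -9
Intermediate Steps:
V(R) = 3 (V(R) = 9 - 1*6 = 9 - 6 = 3)
N(F) = √(3 + F) (N(F) = √(F + 3) = √(3 + F))
m(T) = 9
-m(N(V(-3))) = -1*9 = -9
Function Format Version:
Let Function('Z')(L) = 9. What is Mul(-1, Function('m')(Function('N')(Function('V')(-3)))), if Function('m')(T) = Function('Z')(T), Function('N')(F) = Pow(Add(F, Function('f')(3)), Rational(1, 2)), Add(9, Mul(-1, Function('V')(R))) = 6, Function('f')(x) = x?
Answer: -9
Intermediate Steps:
Function('V')(R) = 3 (Function('V')(R) = Add(9, Mul(-1, 6)) = Add(9, -6) = 3)
Function('N')(F) = Pow(Add(3, F), Rational(1, 2)) (Function('N')(F) = Pow(Add(F, 3), Rational(1, 2)) = Pow(Add(3, F), Rational(1, 2)))
Function('m')(T) = 9
Mul(-1, Function('m')(Function('N')(Function('V')(-3)))) = Mul(-1, 9) = -9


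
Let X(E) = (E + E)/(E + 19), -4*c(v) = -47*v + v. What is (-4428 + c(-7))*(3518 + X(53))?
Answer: -1142462917/72 ≈ -1.5868e+7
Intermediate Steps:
c(v) = 23*v/2 (c(v) = -(-47*v + v)/4 = -(-23)*v/2 = 23*v/2)
X(E) = 2*E/(19 + E) (X(E) = (2*E)/(19 + E) = 2*E/(19 + E))
(-4428 + c(-7))*(3518 + X(53)) = (-4428 + (23/2)*(-7))*(3518 + 2*53/(19 + 53)) = (-4428 - 161/2)*(3518 + 2*53/72) = -9017*(3518 + 2*53*(1/72))/2 = -9017*(3518 + 53/36)/2 = -9017/2*126701/36 = -1142462917/72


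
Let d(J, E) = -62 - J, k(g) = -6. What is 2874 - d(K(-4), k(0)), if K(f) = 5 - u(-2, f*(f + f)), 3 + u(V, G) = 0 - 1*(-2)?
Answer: 2942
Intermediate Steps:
u(V, G) = -1 (u(V, G) = -3 + (0 - 1*(-2)) = -3 + (0 + 2) = -3 + 2 = -1)
K(f) = 6 (K(f) = 5 - 1*(-1) = 5 + 1 = 6)
2874 - d(K(-4), k(0)) = 2874 - (-62 - 1*6) = 2874 - (-62 - 6) = 2874 - 1*(-68) = 2874 + 68 = 2942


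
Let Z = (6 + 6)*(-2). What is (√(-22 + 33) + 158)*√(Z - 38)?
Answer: I*√62*(158 + √11) ≈ 1270.2*I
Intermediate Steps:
Z = -24 (Z = 12*(-2) = -24)
(√(-22 + 33) + 158)*√(Z - 38) = (√(-22 + 33) + 158)*√(-24 - 38) = (√11 + 158)*√(-62) = (158 + √11)*(I*√62) = I*√62*(158 + √11)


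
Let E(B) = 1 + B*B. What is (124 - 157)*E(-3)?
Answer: -330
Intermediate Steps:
E(B) = 1 + B²
(124 - 157)*E(-3) = (124 - 157)*(1 + (-3)²) = -33*(1 + 9) = -33*10 = -330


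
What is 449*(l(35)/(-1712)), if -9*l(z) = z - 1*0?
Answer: 15715/15408 ≈ 1.0199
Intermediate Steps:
l(z) = -z/9 (l(z) = -(z - 1*0)/9 = -(z + 0)/9 = -z/9)
449*(l(35)/(-1712)) = 449*(-1/9*35/(-1712)) = 449*(-35/9*(-1/1712)) = 449*(35/15408) = 15715/15408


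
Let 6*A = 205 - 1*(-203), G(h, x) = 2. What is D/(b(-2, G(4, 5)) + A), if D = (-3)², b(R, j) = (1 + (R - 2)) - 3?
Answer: 9/62 ≈ 0.14516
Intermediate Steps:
A = 68 (A = (205 - 1*(-203))/6 = (205 + 203)/6 = (⅙)*408 = 68)
b(R, j) = -4 + R (b(R, j) = (1 + (-2 + R)) - 3 = (-1 + R) - 3 = -4 + R)
D = 9
D/(b(-2, G(4, 5)) + A) = 9/((-4 - 2) + 68) = 9/(-6 + 68) = 9/62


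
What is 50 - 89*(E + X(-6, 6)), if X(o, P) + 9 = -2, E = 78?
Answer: -5913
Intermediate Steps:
X(o, P) = -11 (X(o, P) = -9 - 2 = -11)
50 - 89*(E + X(-6, 6)) = 50 - 89*(78 - 11) = 50 - 89*67 = 50 - 5963 = -5913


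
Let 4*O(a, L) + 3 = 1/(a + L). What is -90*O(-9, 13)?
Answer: 495/8 ≈ 61.875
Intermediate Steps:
O(a, L) = -¾ + 1/(4*(L + a)) (O(a, L) = -¾ + 1/(4*(a + L)) = -¾ + 1/(4*(L + a)))
-90*O(-9, 13) = -45*(1 - 3*13 - 3*(-9))/(2*(13 - 9)) = -45*(1 - 39 + 27)/(2*4) = -45*(-11)/(2*4) = -90*(-11/16) = 495/8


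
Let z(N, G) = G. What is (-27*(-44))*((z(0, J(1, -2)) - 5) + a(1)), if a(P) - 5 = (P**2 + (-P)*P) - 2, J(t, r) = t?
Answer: -1188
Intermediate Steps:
a(P) = 3 (a(P) = 5 + ((P**2 + (-P)*P) - 2) = 5 + ((P**2 - P**2) - 2) = 5 + (0 - 2) = 5 - 2 = 3)
(-27*(-44))*((z(0, J(1, -2)) - 5) + a(1)) = (-27*(-44))*((1 - 5) + 3) = 1188*(-4 + 3) = 1188*(-1) = -1188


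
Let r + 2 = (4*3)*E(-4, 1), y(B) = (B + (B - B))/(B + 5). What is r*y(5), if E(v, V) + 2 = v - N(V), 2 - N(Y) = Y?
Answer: -43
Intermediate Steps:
N(Y) = 2 - Y
E(v, V) = -4 + V + v (E(v, V) = -2 + (v - (2 - V)) = -2 + (v + (-2 + V)) = -2 + (-2 + V + v) = -4 + V + v)
y(B) = B/(5 + B) (y(B) = (B + 0)/(5 + B) = B/(5 + B))
r = -86 (r = -2 + (4*3)*(-4 + 1 - 4) = -2 + 12*(-7) = -2 - 84 = -86)
r*y(5) = -430/(5 + 5) = -430/10 = -86*½ = -43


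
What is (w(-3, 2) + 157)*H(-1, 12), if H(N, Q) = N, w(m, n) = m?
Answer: -154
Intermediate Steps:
(w(-3, 2) + 157)*H(-1, 12) = (-3 + 157)*(-1) = 154*(-1) = -154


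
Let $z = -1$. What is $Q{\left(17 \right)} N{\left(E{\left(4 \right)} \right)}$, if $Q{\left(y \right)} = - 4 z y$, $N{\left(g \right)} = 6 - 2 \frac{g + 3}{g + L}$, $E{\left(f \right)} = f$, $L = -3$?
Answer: $-544$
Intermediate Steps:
$N{\left(g \right)} = 6 - \frac{2 \left(3 + g\right)}{-3 + g}$ ($N{\left(g \right)} = 6 - 2 \frac{g + 3}{g - 3} = 6 - 2 \frac{3 + g}{-3 + g} = 6 - \frac{2 \left(3 + g\right)}{-3 + g}$)
$Q{\left(y \right)} = 4 y$ ($Q{\left(y \right)} = \left(-4\right) \left(-1\right) y = 4 y$)
$Q{\left(17 \right)} N{\left(E{\left(4 \right)} \right)} = 4 \cdot 17 \frac{4 \left(-6 + 4\right)}{-3 + 4} = 68 \cdot 4 \cdot 1^{-1} \left(-2\right) = 68 \cdot 4 \cdot 1 \left(-2\right) = 68 \left(-8\right) = -544$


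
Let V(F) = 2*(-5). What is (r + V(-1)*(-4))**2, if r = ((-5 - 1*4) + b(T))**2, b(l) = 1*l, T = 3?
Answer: 5776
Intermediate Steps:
V(F) = -10
b(l) = l
r = 36 (r = ((-5 - 1*4) + 3)**2 = ((-5 - 4) + 3)**2 = (-9 + 3)**2 = (-6)**2 = 36)
(r + V(-1)*(-4))**2 = (36 - 10*(-4))**2 = (36 + 40)**2 = 76**2 = 5776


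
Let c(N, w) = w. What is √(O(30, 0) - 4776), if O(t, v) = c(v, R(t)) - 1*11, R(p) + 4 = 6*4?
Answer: I*√4767 ≈ 69.043*I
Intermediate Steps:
R(p) = 20 (R(p) = -4 + 6*4 = -4 + 24 = 20)
O(t, v) = 9 (O(t, v) = 20 - 1*11 = 20 - 11 = 9)
√(O(30, 0) - 4776) = √(9 - 4776) = √(-4767) = I*√4767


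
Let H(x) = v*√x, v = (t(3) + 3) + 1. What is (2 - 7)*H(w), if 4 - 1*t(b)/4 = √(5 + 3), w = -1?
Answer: I*(-100 + 40*√2) ≈ -43.431*I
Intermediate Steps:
t(b) = 16 - 8*√2 (t(b) = 16 - 4*√(5 + 3) = 16 - 8*√2)
v = 20 - 8*√2 (v = ((16 - 8*√2) + 3) + 1 = (19 - 8*√2) + 1 = 20 - 8*√2 ≈ 8.6863)
H(x) = √x*(20 - 8*√2) (H(x) = (20 - 8*√2)*√x = √x*(20 - 8*√2))
(2 - 7)*H(w) = (2 - 7)*(√(-1)*(20 - 8*√2)) = -5*I*(20 - 8*√2)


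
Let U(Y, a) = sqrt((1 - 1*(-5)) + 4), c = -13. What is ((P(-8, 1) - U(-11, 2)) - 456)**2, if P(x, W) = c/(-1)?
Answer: (443 + sqrt(10))**2 ≈ 1.9906e+5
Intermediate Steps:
U(Y, a) = sqrt(10) (U(Y, a) = sqrt((1 + 5) + 4) = sqrt(6 + 4) = sqrt(10))
P(x, W) = 13 (P(x, W) = -13/(-1) = -13*(-1) = 13)
((P(-8, 1) - U(-11, 2)) - 456)**2 = ((13 - sqrt(10)) - 456)**2 = (-443 - sqrt(10))**2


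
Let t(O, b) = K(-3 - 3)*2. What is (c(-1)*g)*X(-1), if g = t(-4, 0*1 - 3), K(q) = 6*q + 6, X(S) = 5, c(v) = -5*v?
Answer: -1500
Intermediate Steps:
K(q) = 6 + 6*q
t(O, b) = -60 (t(O, b) = (6 + 6*(-3 - 3))*2 = (6 + 6*(-6))*2 = (6 - 36)*2 = -30*2 = -60)
g = -60
(c(-1)*g)*X(-1) = (-5*(-1)*(-60))*5 = (5*(-60))*5 = -300*5 = -1500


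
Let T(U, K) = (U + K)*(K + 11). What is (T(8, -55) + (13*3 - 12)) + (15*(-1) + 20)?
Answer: 2100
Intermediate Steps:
T(U, K) = (11 + K)*(K + U) (T(U, K) = (K + U)*(11 + K) = (11 + K)*(K + U))
(T(8, -55) + (13*3 - 12)) + (15*(-1) + 20) = (((-55)**2 + 11*(-55) + 11*8 - 55*8) + (13*3 - 12)) + (15*(-1) + 20) = ((3025 - 605 + 88 - 440) + (39 - 12)) + (-15 + 20) = (2068 + 27) + 5 = 2095 + 5 = 2100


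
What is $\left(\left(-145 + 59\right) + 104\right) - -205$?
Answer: $223$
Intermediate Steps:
$\left(\left(-145 + 59\right) + 104\right) - -205 = \left(-86 + 104\right) + 205 = 18 + 205 = 223$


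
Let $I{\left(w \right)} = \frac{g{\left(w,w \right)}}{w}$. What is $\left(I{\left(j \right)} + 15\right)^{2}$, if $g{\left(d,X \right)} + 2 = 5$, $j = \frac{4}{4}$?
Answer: $324$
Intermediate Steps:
$j = 1$ ($j = 4 \cdot \frac{1}{4} = 1$)
$g{\left(d,X \right)} = 3$ ($g{\left(d,X \right)} = -2 + 5 = 3$)
$I{\left(w \right)} = \frac{3}{w}$
$\left(I{\left(j \right)} + 15\right)^{2} = \left(\frac{3}{1} + 15\right)^{2} = \left(3 \cdot 1 + 15\right)^{2} = \left(3 + 15\right)^{2} = 18^{2} = 324$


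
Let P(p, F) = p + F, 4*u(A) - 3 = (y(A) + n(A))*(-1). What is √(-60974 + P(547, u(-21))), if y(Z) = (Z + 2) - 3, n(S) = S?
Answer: I*√241662/2 ≈ 245.8*I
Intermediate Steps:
y(Z) = -1 + Z (y(Z) = (2 + Z) - 3 = -1 + Z)
u(A) = 1 - A/2 (u(A) = ¾ + (((-1 + A) + A)*(-1))/4 = ¾ + ((-1 + 2*A)*(-1))/4 = ¾ + (1 - 2*A)/4 = ¾ + (¼ - A/2) = 1 - A/2)
P(p, F) = F + p
√(-60974 + P(547, u(-21))) = √(-60974 + ((1 - ½*(-21)) + 547)) = √(-60974 + ((1 + 21/2) + 547)) = √(-60974 + (23/2 + 547)) = √(-60974 + 1117/2) = √(-120831/2) = I*√241662/2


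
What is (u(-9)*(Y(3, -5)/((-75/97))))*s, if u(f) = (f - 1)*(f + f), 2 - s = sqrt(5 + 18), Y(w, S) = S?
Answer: 2328 - 1164*sqrt(23) ≈ -3254.3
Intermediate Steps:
s = 2 - sqrt(23) (s = 2 - sqrt(5 + 18) = 2 - sqrt(23) ≈ -2.7958)
u(f) = 2*f*(-1 + f) (u(f) = (-1 + f)*(2*f) = 2*f*(-1 + f))
(u(-9)*(Y(3, -5)/((-75/97))))*s = ((2*(-9)*(-1 - 9))*(-5/((-75/97))))*(2 - sqrt(23)) = ((2*(-9)*(-10))*(-5/((-75*1/97))))*(2 - sqrt(23)) = (180*(-5/(-75/97)))*(2 - sqrt(23)) = (180*(-5*(-97/75)))*(2 - sqrt(23)) = (180*(97/15))*(2 - sqrt(23)) = 1164*(2 - sqrt(23)) = 2328 - 1164*sqrt(23)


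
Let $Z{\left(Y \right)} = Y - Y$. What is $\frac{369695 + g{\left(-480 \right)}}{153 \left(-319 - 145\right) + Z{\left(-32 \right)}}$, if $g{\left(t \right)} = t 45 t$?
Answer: $- \frac{10737695}{70992} \approx -151.25$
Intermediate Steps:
$Z{\left(Y \right)} = 0$
$g{\left(t \right)} = 45 t^{2}$ ($g{\left(t \right)} = 45 t t = 45 t^{2}$)
$\frac{369695 + g{\left(-480 \right)}}{153 \left(-319 - 145\right) + Z{\left(-32 \right)}} = \frac{369695 + 45 \left(-480\right)^{2}}{153 \left(-319 - 145\right) + 0} = \frac{369695 + 45 \cdot 230400}{153 \left(-464\right) + 0} = \frac{369695 + 10368000}{-70992 + 0} = \frac{10737695}{-70992} = 10737695 \left(- \frac{1}{70992}\right) = - \frac{10737695}{70992}$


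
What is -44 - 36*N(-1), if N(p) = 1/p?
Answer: -8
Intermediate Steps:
N(p) = 1/p
-44 - 36*N(-1) = -44 - 36/(-1) = -44 - 36*(-1) = -44 + 36 = -8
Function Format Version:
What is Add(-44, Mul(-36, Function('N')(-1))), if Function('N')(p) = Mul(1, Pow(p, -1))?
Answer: -8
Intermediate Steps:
Function('N')(p) = Pow(p, -1)
Add(-44, Mul(-36, Function('N')(-1))) = Add(-44, Mul(-36, Pow(-1, -1))) = Add(-44, Mul(-36, -1)) = Add(-44, 36) = -8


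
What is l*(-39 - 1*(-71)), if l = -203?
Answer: -6496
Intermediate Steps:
l*(-39 - 1*(-71)) = -203*(-39 - 1*(-71)) = -203*(-39 + 71) = -203*32 = -6496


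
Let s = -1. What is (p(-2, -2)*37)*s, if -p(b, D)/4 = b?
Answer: -296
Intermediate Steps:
p(b, D) = -4*b
(p(-2, -2)*37)*s = (-4*(-2)*37)*(-1) = (8*37)*(-1) = 296*(-1) = -296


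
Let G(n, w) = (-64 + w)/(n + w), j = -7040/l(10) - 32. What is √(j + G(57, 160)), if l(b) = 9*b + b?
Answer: 4*I*√7501690/1085 ≈ 10.097*I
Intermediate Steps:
l(b) = 10*b
j = -512/5 (j = -7040/(10*10) - 32 = -7040/100 - 32 = -80*22/25 - 32 = -352/5 - 32 = -512/5 ≈ -102.40)
G(n, w) = (-64 + w)/(n + w)
√(j + G(57, 160)) = √(-512/5 + (-64 + 160)/(57 + 160)) = √(-512/5 + 96/217) = √(-110624/1085) = 4*I*√7501690/1085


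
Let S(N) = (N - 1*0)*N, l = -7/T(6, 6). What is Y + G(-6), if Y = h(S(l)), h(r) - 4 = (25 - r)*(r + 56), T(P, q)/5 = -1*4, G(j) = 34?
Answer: 229469999/160000 ≈ 1434.2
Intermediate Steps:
T(P, q) = -20 (T(P, q) = 5*(-1*4) = 5*(-4) = -20)
l = 7/20 (l = -7/(-20) = -7*(-1/20) = 7/20 ≈ 0.35000)
S(N) = N² (S(N) = (N + 0)*N = N*N = N²)
h(r) = 4 + (25 - r)*(56 + r) (h(r) = 4 + (25 - r)*(r + 56) = 4 + (25 - r)*(56 + r))
Y = 224029999/160000 (Y = 1404 - ((7/20)²)² - 31*(7/20)² = 1404 - (49/400)² - 31*49/400 = 1404 - 1*2401/160000 - 1519/400 = 1404 - 2401/160000 - 1519/400 = 224029999/160000 ≈ 1400.2)
Y + G(-6) = 224029999/160000 + 34 = 229469999/160000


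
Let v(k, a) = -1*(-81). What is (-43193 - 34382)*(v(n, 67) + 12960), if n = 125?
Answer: -1011655575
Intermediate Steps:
v(k, a) = 81
(-43193 - 34382)*(v(n, 67) + 12960) = (-43193 - 34382)*(81 + 12960) = -77575*13041 = -1011655575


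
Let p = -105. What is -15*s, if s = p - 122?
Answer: 3405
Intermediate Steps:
s = -227 (s = -105 - 122 = -227)
-15*s = -15*(-227) = 3405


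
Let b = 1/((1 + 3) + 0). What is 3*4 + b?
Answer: 49/4 ≈ 12.250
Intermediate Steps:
b = ¼ (b = 1/(4 + 0) = 1/4 = ¼ ≈ 0.25000)
3*4 + b = 3*4 + ¼ = 12 + ¼ = 49/4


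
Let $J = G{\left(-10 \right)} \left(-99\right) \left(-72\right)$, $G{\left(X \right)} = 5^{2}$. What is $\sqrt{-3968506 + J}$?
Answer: $i \sqrt{3790306} \approx 1946.9 i$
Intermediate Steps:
$G{\left(X \right)} = 25$
$J = 178200$ ($J = 25 \left(-99\right) \left(-72\right) = \left(-2475\right) \left(-72\right) = 178200$)
$\sqrt{-3968506 + J} = \sqrt{-3968506 + 178200} = \sqrt{-3790306} = i \sqrt{3790306}$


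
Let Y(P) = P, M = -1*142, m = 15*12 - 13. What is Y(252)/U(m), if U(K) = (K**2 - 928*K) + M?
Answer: -252/127229 ≈ -0.0019807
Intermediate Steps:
m = 167 (m = 180 - 13 = 167)
M = -142
U(K) = -142 + K**2 - 928*K (U(K) = (K**2 - 928*K) - 142 = -142 + K**2 - 928*K)
Y(252)/U(m) = 252/(-142 + 167**2 - 928*167) = 252/(-142 + 27889 - 154976) = 252/(-127229) = 252*(-1/127229) = -252/127229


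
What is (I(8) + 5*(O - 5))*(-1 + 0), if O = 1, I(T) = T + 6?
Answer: 6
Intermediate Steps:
I(T) = 6 + T
(I(8) + 5*(O - 5))*(-1 + 0) = ((6 + 8) + 5*(1 - 5))*(-1 + 0) = (14 + 5*(-4))*(-1) = (14 - 20)*(-1) = -6*(-1) = 6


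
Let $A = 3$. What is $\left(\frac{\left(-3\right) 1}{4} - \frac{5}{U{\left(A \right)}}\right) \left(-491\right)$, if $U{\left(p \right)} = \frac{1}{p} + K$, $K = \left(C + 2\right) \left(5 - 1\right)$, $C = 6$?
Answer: $\frac{172341}{388} \approx 444.18$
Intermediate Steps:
$K = 32$ ($K = \left(6 + 2\right) \left(5 - 1\right) = 8 \cdot 4 = 32$)
$U{\left(p \right)} = 32 + \frac{1}{p}$ ($U{\left(p \right)} = \frac{1}{p} + 32 = 32 + \frac{1}{p}$)
$\left(\frac{\left(-3\right) 1}{4} - \frac{5}{U{\left(A \right)}}\right) \left(-491\right) = \left(\frac{\left(-3\right) 1}{4} - \frac{5}{32 + \frac{1}{3}}\right) \left(-491\right) = \left(\left(-3\right) \frac{1}{4} - \frac{5}{32 + \frac{1}{3}}\right) \left(-491\right) = \left(- \frac{3}{4} - \frac{5}{\frac{97}{3}}\right) \left(-491\right) = \left(- \frac{3}{4} - \frac{15}{97}\right) \left(-491\right) = \left(- \frac{351}{388}\right) \left(-491\right) = \frac{172341}{388}$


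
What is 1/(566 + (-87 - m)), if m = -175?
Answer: 1/654 ≈ 0.0015291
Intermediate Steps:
1/(566 + (-87 - m)) = 1/(566 + (-87 - 1*(-175))) = 1/(566 + (-87 + 175)) = 1/(566 + 88) = 1/654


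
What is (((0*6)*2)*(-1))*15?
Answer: 0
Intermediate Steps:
(((0*6)*2)*(-1))*15 = ((0*2)*(-1))*15 = (0*(-1))*15 = 0*15 = 0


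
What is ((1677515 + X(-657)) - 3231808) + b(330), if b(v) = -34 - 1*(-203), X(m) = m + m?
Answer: -1555438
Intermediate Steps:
X(m) = 2*m
b(v) = 169 (b(v) = -34 + 203 = 169)
((1677515 + X(-657)) - 3231808) + b(330) = ((1677515 + 2*(-657)) - 3231808) + 169 = ((1677515 - 1314) - 3231808) + 169 = (1676201 - 3231808) + 169 = -1555607 + 169 = -1555438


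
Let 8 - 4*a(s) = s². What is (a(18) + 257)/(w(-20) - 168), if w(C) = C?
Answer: -89/94 ≈ -0.94681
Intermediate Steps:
a(s) = 2 - s²/4
(a(18) + 257)/(w(-20) - 168) = ((2 - ¼*18²) + 257)/(-20 - 168) = ((2 - ¼*324) + 257)/(-188) = ((2 - 81) + 257)*(-1/188) = (-79 + 257)*(-1/188) = 178*(-1/188) = -89/94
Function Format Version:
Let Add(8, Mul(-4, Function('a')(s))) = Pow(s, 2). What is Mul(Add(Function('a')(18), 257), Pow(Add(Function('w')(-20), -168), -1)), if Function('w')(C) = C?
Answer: Rational(-89, 94) ≈ -0.94681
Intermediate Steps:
Function('a')(s) = Add(2, Mul(Rational(-1, 4), Pow(s, 2)))
Mul(Add(Function('a')(18), 257), Pow(Add(Function('w')(-20), -168), -1)) = Mul(Add(Add(2, Mul(Rational(-1, 4), Pow(18, 2))), 257), Pow(Add(-20, -168), -1)) = Mul(Add(Add(2, Mul(Rational(-1, 4), 324)), 257), Pow(-188, -1)) = Mul(Add(Add(2, -81), 257), Rational(-1, 188)) = Mul(Add(-79, 257), Rational(-1, 188)) = Mul(178, Rational(-1, 188)) = Rational(-89, 94)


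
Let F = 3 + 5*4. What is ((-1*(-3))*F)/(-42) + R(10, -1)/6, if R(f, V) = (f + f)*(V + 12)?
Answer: 1471/42 ≈ 35.024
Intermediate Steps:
R(f, V) = 2*f*(12 + V) (R(f, V) = (2*f)*(12 + V) = 2*f*(12 + V))
F = 23 (F = 3 + 20 = 23)
((-1*(-3))*F)/(-42) + R(10, -1)/6 = (-1*(-3)*23)/(-42) + (2*10*(12 - 1))/6 = (3*23)*(-1/42) + (2*10*11)*(⅙) = 69*(-1/42) + 220*(⅙) = -23/14 + 110/3 = 1471/42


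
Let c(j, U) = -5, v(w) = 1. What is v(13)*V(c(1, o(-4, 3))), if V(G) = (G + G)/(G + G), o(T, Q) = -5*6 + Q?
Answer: 1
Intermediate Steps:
o(T, Q) = -30 + Q
V(G) = 1 (V(G) = (2*G)/((2*G)) = (2*G)*(1/(2*G)) = 1)
v(13)*V(c(1, o(-4, 3))) = 1*1 = 1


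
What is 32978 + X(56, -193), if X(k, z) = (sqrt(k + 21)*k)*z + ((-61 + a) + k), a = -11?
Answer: 32962 - 10808*sqrt(77) ≈ -61878.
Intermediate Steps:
X(k, z) = -72 + k + k*z*sqrt(21 + k) (X(k, z) = (sqrt(k + 21)*k)*z + ((-61 - 11) + k) = (sqrt(21 + k)*k)*z + (-72 + k) = (k*sqrt(21 + k))*z + (-72 + k) = k*z*sqrt(21 + k) + (-72 + k) = -72 + k + k*z*sqrt(21 + k))
32978 + X(56, -193) = 32978 + (-72 + 56 + 56*(-193)*sqrt(21 + 56)) = 32978 + (-72 + 56 + 56*(-193)*sqrt(77)) = 32978 + (-72 + 56 - 10808*sqrt(77)) = 32978 + (-16 - 10808*sqrt(77)) = 32962 - 10808*sqrt(77)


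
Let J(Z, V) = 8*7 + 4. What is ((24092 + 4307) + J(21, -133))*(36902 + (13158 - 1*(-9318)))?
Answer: 1689838502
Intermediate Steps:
J(Z, V) = 60 (J(Z, V) = 56 + 4 = 60)
((24092 + 4307) + J(21, -133))*(36902 + (13158 - 1*(-9318))) = ((24092 + 4307) + 60)*(36902 + (13158 - 1*(-9318))) = (28399 + 60)*(36902 + (13158 + 9318)) = 28459*(36902 + 22476) = 28459*59378 = 1689838502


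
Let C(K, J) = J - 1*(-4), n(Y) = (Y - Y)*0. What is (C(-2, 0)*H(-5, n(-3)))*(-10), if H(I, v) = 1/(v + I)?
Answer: 8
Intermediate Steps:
n(Y) = 0 (n(Y) = 0*0 = 0)
C(K, J) = 4 + J (C(K, J) = J + 4 = 4 + J)
H(I, v) = 1/(I + v)
(C(-2, 0)*H(-5, n(-3)))*(-10) = ((4 + 0)/(-5 + 0))*(-10) = (4/(-5))*(-10) = (4*(-⅕))*(-10) = -⅘*(-10) = 8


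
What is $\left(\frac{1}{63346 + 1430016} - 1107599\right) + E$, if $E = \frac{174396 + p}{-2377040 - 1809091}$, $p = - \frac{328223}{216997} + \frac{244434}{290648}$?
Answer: $- \frac{109174587481383264866067727043}{98568690812335015465908} \approx -1.1076 \cdot 10^{6}$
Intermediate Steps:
$p = - \frac{21177956903}{31534872028}$ ($p = \left(-328223\right) \frac{1}{216997} + 244434 \cdot \frac{1}{290648} = - \frac{328223}{216997} + \frac{122217}{145324} = - \frac{21177956903}{31534872028} \approx -0.67157$)
$E = - \frac{5499534364238185}{132009105377443668}$ ($E = \frac{174396 - \frac{21177956903}{31534872028}}{-2377040 - 1809091} = \frac{5499534364238185}{31534872028 \left(-4186131\right)} = \frac{5499534364238185}{31534872028} \left(- \frac{1}{4186131}\right) = - \frac{5499534364238185}{132009105377443668} \approx -0.04166$)
$\left(\frac{1}{63346 + 1430016} - 1107599\right) + E = \left(\frac{1}{63346 + 1430016} - 1107599\right) - \frac{5499534364238185}{132009105377443668} = \left(\frac{1}{1493362} - 1107599\right) - \frac{5499534364238185}{132009105377443668} = - \frac{1654046257837}{1493362} - \frac{5499534364238185}{132009105377443668} = - \frac{109174587481383264866067727043}{98568690812335015465908}$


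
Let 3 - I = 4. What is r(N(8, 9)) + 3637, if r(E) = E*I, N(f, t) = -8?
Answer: 3645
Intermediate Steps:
I = -1 (I = 3 - 1*4 = 3 - 4 = -1)
r(E) = -E (r(E) = E*(-1) = -E)
r(N(8, 9)) + 3637 = -1*(-8) + 3637 = 8 + 3637 = 3645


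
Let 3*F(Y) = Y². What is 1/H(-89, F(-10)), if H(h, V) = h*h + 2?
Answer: 1/7923 ≈ 0.00012621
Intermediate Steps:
F(Y) = Y²/3
H(h, V) = 2 + h² (H(h, V) = h² + 2 = 2 + h²)
1/H(-89, F(-10)) = 1/(2 + (-89)²) = 1/(2 + 7921) = 1/7923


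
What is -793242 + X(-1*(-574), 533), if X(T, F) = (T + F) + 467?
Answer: -791668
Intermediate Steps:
X(T, F) = 467 + F + T (X(T, F) = (F + T) + 467 = 467 + F + T)
-793242 + X(-1*(-574), 533) = -793242 + (467 + 533 - 1*(-574)) = -793242 + (467 + 533 + 574) = -793242 + 1574 = -791668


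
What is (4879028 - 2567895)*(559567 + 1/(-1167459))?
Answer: 1509797391525895516/1167459 ≈ 1.2932e+12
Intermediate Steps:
(4879028 - 2567895)*(559567 + 1/(-1167459)) = 2311133*(559567 - 1/1167459) = 2311133*(653271530252/1167459) = 1509797391525895516/1167459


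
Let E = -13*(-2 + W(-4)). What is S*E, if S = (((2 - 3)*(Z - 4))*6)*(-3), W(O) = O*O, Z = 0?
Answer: 13104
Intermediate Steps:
W(O) = O**2
S = -72 (S = (((2 - 3)*(0 - 4))*6)*(-3) = (-1*(-4)*6)*(-3) = (4*6)*(-3) = 24*(-3) = -72)
E = -182 (E = -13*(-2 + (-4)**2) = -13*(-2 + 16) = -13*14 = -182)
S*E = -72*(-182) = 13104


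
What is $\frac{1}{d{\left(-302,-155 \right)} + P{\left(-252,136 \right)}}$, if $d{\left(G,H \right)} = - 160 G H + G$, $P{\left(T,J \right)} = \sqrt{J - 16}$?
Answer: $- \frac{1248317}{9349771994914} - \frac{\sqrt{30}}{28049315984742} \approx -1.3351 \cdot 10^{-7}$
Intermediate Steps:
$P{\left(T,J \right)} = \sqrt{-16 + J}$
$d{\left(G,H \right)} = G - 160 G H$ ($d{\left(G,H \right)} = - 160 G H + G = G - 160 G H$)
$\frac{1}{d{\left(-302,-155 \right)} + P{\left(-252,136 \right)}} = \frac{1}{- 302 \left(1 - -24800\right) + \sqrt{-16 + 136}} = \frac{1}{- 302 \left(1 + 24800\right) + \sqrt{120}} = \frac{1}{\left(-302\right) 24801 + 2 \sqrt{30}} = \frac{1}{-7489902 + 2 \sqrt{30}}$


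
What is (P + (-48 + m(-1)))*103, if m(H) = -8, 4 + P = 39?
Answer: -2163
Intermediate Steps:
P = 35 (P = -4 + 39 = 35)
(P + (-48 + m(-1)))*103 = (35 + (-48 - 8))*103 = (35 - 56)*103 = -21*103 = -2163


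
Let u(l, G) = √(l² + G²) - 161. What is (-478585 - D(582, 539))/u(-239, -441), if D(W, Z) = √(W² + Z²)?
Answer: -77052185/225681 - 478585*√251602/225681 - 161*√629245/225681 - √158319300490/225681 ≈ -1407.5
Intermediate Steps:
u(l, G) = -161 + √(G² + l²) (u(l, G) = √(G² + l²) - 161 = -161 + √(G² + l²))
(-478585 - D(582, 539))/u(-239, -441) = (-478585 - √(582² + 539²))/(-161 + √((-441)² + (-239)²)) = (-478585 - √(338724 + 290521))/(-161 + √(194481 + 57121)) = (-478585 - √629245)/(-161 + √251602)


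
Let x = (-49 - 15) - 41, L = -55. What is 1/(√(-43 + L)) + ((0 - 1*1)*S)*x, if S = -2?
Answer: -210 - I*√2/14 ≈ -210.0 - 0.10102*I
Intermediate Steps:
x = -105 (x = -64 - 41 = -105)
1/(√(-43 + L)) + ((0 - 1*1)*S)*x = 1/(√(-43 - 55)) + ((0 - 1*1)*(-2))*(-105) = 1/(√(-98)) + ((0 - 1)*(-2))*(-105) = 1/(7*I*√2) - 1*(-2)*(-105) = -I*√2/14 + 2*(-105) = -I*√2/14 - 210 = -210 - I*√2/14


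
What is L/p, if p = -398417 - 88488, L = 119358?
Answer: -119358/486905 ≈ -0.24514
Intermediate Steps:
p = -486905
L/p = 119358/(-486905) = 119358*(-1/486905) = -119358/486905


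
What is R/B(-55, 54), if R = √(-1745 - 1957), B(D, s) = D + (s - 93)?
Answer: -I*√3702/94 ≈ -0.64728*I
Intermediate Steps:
B(D, s) = -93 + D + s (B(D, s) = D + (-93 + s) = -93 + D + s)
R = I*√3702 (R = √(-3702) = I*√3702 ≈ 60.844*I)
R/B(-55, 54) = (I*√3702)/(-93 - 55 + 54) = (I*√3702)/(-94) = (I*√3702)*(-1/94) = -I*√3702/94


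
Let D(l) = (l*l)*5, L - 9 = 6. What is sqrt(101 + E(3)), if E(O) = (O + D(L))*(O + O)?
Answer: sqrt(6869) ≈ 82.879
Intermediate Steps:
L = 15 (L = 9 + 6 = 15)
D(l) = 5*l**2 (D(l) = l**2*5 = 5*l**2)
E(O) = 2*O*(1125 + O) (E(O) = (O + 5*15**2)*(O + O) = (O + 5*225)*(2*O) = (O + 1125)*(2*O) = (1125 + O)*(2*O) = 2*O*(1125 + O))
sqrt(101 + E(3)) = sqrt(101 + 2*3*(1125 + 3)) = sqrt(101 + 2*3*1128) = sqrt(101 + 6768) = sqrt(6869)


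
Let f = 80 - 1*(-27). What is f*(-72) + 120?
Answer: -7584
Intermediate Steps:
f = 107 (f = 80 + 27 = 107)
f*(-72) + 120 = 107*(-72) + 120 = -7704 + 120 = -7584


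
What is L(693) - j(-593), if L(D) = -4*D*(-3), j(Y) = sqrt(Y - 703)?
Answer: 8316 - 36*I ≈ 8316.0 - 36.0*I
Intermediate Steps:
j(Y) = sqrt(-703 + Y)
L(D) = 12*D
L(693) - j(-593) = 12*693 - sqrt(-703 - 593) = 8316 - sqrt(-1296) = 8316 - 36*I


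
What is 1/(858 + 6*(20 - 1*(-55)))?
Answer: 1/1308 ≈ 0.00076453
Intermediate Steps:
1/(858 + 6*(20 - 1*(-55))) = 1/(858 + 6*(20 + 55)) = 1/(858 + 6*75) = 1/(858 + 450) = 1/1308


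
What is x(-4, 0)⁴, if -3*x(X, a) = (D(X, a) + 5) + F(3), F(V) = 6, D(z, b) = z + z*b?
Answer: 2401/81 ≈ 29.642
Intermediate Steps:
D(z, b) = z + b*z
x(X, a) = -11/3 - X*(1 + a)/3 (x(X, a) = -((X*(1 + a) + 5) + 6)/3 = -((5 + X*(1 + a)) + 6)/3 = -(11 + X*(1 + a))/3 = -11/3 - X*(1 + a)/3)
x(-4, 0)⁴ = (-11/3 - ⅓*(-4)*(1 + 0))⁴ = (-11/3 - ⅓*(-4)*1)⁴ = (-11/3 + 4/3)⁴ = (-7/3)⁴ = 2401/81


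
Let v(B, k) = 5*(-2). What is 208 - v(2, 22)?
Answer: 218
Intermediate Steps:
v(B, k) = -10
208 - v(2, 22) = 208 - 1*(-10) = 208 + 10 = 218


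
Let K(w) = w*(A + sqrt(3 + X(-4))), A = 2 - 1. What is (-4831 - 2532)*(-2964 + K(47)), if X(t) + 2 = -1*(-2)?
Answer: 21477871 - 346061*sqrt(3) ≈ 2.0878e+7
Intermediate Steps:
X(t) = 0 (X(t) = -2 - 1*(-2) = -2 + 2 = 0)
A = 1
K(w) = w*(1 + sqrt(3)) (K(w) = w*(1 + sqrt(3 + 0)) = w*(1 + sqrt(3)))
(-4831 - 2532)*(-2964 + K(47)) = (-4831 - 2532)*(-2964 + 47*(1 + sqrt(3))) = -7363*(-2964 + (47 + 47*sqrt(3))) = -7363*(-2917 + 47*sqrt(3)) = 21477871 - 346061*sqrt(3)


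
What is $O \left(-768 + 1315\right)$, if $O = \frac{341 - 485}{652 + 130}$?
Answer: $- \frac{39384}{391} \approx -100.73$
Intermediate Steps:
$O = - \frac{72}{391}$ ($O = - \frac{144}{782} = \left(-144\right) \frac{1}{782} = - \frac{72}{391} \approx -0.18414$)
$O \left(-768 + 1315\right) = - \frac{72 \left(-768 + 1315\right)}{391} = \left(- \frac{72}{391}\right) 547 = - \frac{39384}{391}$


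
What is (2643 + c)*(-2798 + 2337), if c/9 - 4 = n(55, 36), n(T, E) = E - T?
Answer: -1156188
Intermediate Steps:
c = -135 (c = 36 + 9*(36 - 1*55) = 36 + 9*(36 - 55) = 36 + 9*(-19) = 36 - 171 = -135)
(2643 + c)*(-2798 + 2337) = (2643 - 135)*(-2798 + 2337) = 2508*(-461) = -1156188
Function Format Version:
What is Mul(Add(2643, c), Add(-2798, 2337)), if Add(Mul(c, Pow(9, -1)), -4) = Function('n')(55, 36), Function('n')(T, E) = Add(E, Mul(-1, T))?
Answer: -1156188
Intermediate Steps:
c = -135 (c = Add(36, Mul(9, Add(36, Mul(-1, 55)))) = Add(36, Mul(9, Add(36, -55))) = Add(36, Mul(9, -19)) = Add(36, -171) = -135)
Mul(Add(2643, c), Add(-2798, 2337)) = Mul(Add(2643, -135), Add(-2798, 2337)) = Mul(2508, -461) = -1156188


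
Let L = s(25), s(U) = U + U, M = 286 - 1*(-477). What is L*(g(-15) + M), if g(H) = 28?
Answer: 39550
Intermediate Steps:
M = 763 (M = 286 + 477 = 763)
s(U) = 2*U
L = 50 (L = 2*25 = 50)
L*(g(-15) + M) = 50*(28 + 763) = 50*791 = 39550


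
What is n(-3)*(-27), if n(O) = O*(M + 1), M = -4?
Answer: -243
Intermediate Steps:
n(O) = -3*O (n(O) = O*(-4 + 1) = O*(-3) = -3*O)
n(-3)*(-27) = -3*(-3)*(-27) = 9*(-27) = -243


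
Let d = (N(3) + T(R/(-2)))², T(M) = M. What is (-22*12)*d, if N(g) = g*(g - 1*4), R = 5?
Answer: -7986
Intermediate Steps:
N(g) = g*(-4 + g) (N(g) = g*(g - 4) = g*(-4 + g))
d = 121/4 (d = (3*(-4 + 3) + 5/(-2))² = (3*(-1) + 5*(-½))² = (-3 - 5/2)² = (-11/2)² = 121/4 ≈ 30.250)
(-22*12)*d = -22*12*(121/4) = -264*121/4 = -7986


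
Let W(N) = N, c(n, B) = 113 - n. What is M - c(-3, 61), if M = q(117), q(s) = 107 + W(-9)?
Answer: -18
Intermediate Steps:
q(s) = 98 (q(s) = 107 - 9 = 98)
M = 98
M - c(-3, 61) = 98 - (113 - 1*(-3)) = 98 - (113 + 3) = 98 - 1*116 = 98 - 116 = -18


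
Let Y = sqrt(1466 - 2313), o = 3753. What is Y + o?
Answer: 3753 + 11*I*sqrt(7) ≈ 3753.0 + 29.103*I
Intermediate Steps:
Y = 11*I*sqrt(7) (Y = sqrt(-847) = 11*I*sqrt(7) ≈ 29.103*I)
Y + o = 11*I*sqrt(7) + 3753 = 3753 + 11*I*sqrt(7)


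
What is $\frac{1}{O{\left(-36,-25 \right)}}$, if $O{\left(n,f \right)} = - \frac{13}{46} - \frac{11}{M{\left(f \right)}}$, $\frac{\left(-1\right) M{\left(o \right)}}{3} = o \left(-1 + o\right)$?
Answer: $- \frac{22425}{6211} \approx -3.6105$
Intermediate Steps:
$M{\left(o \right)} = - 3 o \left(-1 + o\right)$
$O{\left(n,f \right)} = - \frac{13}{46} - \frac{11}{3 f \left(1 - f\right)}$
$\frac{1}{O{\left(-36,-25 \right)}} = \frac{1}{\frac{1}{138} \frac{1}{-25} \frac{1}{-1 - 25} \left(506 - - 975 \left(-1 - 25\right)\right)} = \frac{1}{\frac{1}{138} \left(- \frac{1}{25}\right) \frac{1}{-26} \left(506 - \left(-975\right) \left(-26\right)\right)} = \frac{1}{\frac{1}{138} \left(- \frac{1}{25}\right) \left(- \frac{1}{26}\right) \left(506 - 25350\right)} = \frac{1}{\frac{1}{138} \left(- \frac{1}{25}\right) \left(- \frac{1}{26}\right) \left(-24844\right)} = \frac{1}{- \frac{6211}{22425}} = - \frac{22425}{6211}$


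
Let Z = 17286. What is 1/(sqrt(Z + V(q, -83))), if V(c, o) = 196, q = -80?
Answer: sqrt(17482)/17482 ≈ 0.0075632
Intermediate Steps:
1/(sqrt(Z + V(q, -83))) = 1/(sqrt(17286 + 196)) = 1/(sqrt(17482)) = sqrt(17482)/17482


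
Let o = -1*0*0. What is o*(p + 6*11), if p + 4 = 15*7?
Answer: 0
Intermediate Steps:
p = 101 (p = -4 + 15*7 = -4 + 105 = 101)
o = 0 (o = 0*0 = 0)
o*(p + 6*11) = 0*(101 + 6*11) = 0*(101 + 66) = 0*167 = 0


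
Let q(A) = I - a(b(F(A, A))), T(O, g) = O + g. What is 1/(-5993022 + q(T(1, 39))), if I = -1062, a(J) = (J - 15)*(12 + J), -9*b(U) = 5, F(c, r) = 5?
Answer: -81/485506384 ≈ -1.6684e-7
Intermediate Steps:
b(U) = -5/9 (b(U) = -⅑*5 = -5/9)
a(J) = (-15 + J)*(12 + J)
q(A) = -71602/81 (q(A) = -1062 - (-180 + (-5/9)² - 3*(-5/9)) = -1062 - (-180 + 25/81 + 5/3) = -1062 - 1*(-14420/81) = -1062 + 14420/81 = -71602/81)
1/(-5993022 + q(T(1, 39))) = 1/(-5993022 - 71602/81) = 1/(-485506384/81) = -81/485506384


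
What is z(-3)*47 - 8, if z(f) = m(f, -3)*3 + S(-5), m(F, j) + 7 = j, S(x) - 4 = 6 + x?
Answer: -1183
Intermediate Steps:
S(x) = 10 + x (S(x) = 4 + (6 + x) = 10 + x)
m(F, j) = -7 + j
z(f) = -25 (z(f) = (-7 - 3)*3 + (10 - 5) = -10*3 + 5 = -30 + 5 = -25)
z(-3)*47 - 8 = -25*47 - 8 = -1175 - 8 = -1183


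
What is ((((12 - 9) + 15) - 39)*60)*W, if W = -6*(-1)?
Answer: -7560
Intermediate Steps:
W = 6
((((12 - 9) + 15) - 39)*60)*W = ((((12 - 9) + 15) - 39)*60)*6 = (((3 + 15) - 39)*60)*6 = ((18 - 39)*60)*6 = -21*60*6 = -1260*6 = -7560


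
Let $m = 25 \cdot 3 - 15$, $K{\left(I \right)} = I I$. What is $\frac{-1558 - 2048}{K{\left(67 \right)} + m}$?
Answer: $- \frac{3606}{4549} \approx -0.7927$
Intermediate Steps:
$K{\left(I \right)} = I^{2}$
$m = 60$ ($m = 75 - 15 = 60$)
$\frac{-1558 - 2048}{K{\left(67 \right)} + m} = \frac{-1558 - 2048}{67^{2} + 60} = - \frac{3606}{4489 + 60} = - \frac{3606}{4549}$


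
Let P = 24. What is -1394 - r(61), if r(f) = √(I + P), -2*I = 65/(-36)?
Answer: -1394 - √3586/12 ≈ -1399.0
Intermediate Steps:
I = 65/72 (I = -65/(2*(-36)) = -65*(-1)/(2*36) = -½*(-65/36) = 65/72 ≈ 0.90278)
r(f) = √3586/12 (r(f) = √(65/72 + 24) = √(1793/72) = √3586/12)
-1394 - r(61) = -1394 - √3586/12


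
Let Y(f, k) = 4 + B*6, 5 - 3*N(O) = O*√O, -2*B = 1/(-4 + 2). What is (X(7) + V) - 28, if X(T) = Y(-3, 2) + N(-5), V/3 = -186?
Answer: -3473/6 + 5*I*√5/3 ≈ -578.83 + 3.7268*I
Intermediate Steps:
B = ¼ (B = -1/(2*(-4 + 2)) = -½/(-2) = -½*(-½) = ¼ ≈ 0.25000)
V = -558 (V = 3*(-186) = -558)
N(O) = 5/3 - O^(3/2)/3 (N(O) = 5/3 - O*√O/3 = 5/3 - O^(3/2)/3)
Y(f, k) = 11/2 (Y(f, k) = 4 + (¼)*6 = 4 + 3/2 = 11/2)
X(T) = 43/6 + 5*I*√5/3 (X(T) = 11/2 + (5/3 - (-5)*I*√5/3) = 11/2 + (5/3 + 5*I*√5/3) = 43/6 + 5*I*√5/3)
(X(7) + V) - 28 = ((43/6 + 5*I*√5/3) - 558) - 28 = (-3305/6 + 5*I*√5/3) - 28 = -3473/6 + 5*I*√5/3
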